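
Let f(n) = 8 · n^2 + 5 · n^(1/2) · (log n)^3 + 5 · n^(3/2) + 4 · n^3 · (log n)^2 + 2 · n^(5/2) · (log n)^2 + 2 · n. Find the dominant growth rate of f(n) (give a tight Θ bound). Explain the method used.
f(n) ∈ Θ(n^3 · (log n)^2)

Compare the terms by growth order. For large n, n^a · (log n)^b dominates n^a' · (log n)^b' iff a > a', or (a = a' and b > b'). Ranking the 6 terms shows the dominant one is 4 · n^3 · (log n)^2. Hence f(n) ∈ Θ(n^3 · (log n)^2).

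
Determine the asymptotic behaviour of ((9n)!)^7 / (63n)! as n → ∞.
((9n)!)^7/(63n)! ~ ((2π·9n)^(6/2) / sqrt(7)) · 7^(−7·9n)  →  0

Write N = 9n. Stirling: N! ~ sqrt(2π N)(N/e)^N and (7N)! ~ sqrt(2π·7N)·(7N/e)^(7N).
  (N!)^7/(7N)! ~ (2π N)^(7/2) (N/e)^(7N) / [sqrt(2π·7N) (7N/e)^(7N)]
     = (2π N)^(7/2) / sqrt(2π·7N) · (N/(7N))^(7N)
     = (2π N)^((7−1)/2) / sqrt(7) · 7^(−7N).
Since 7^7 > 1, the factor 7^(−7N) decays exponentially, so the ratio → 0. Substituting N = 9n gives the stated form.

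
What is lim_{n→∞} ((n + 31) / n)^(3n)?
lim = e^93

Rewrite as (1 + 31/n)^(3n). By the standard limit (1 + x/n)^n → e^x, we have (1 + 31/n)^n → e^31, and raising to the 3rd power gives e^93.
More precisely, ln[(1 + 31/n)^(3n)] = 3n · ln(1 + 31/n) = 3n · (31/n + O(1/n^2)) = 93 + O(1/n) → 93.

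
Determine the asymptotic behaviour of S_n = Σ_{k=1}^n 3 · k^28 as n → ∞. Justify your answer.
S_n ~ 3 · n^29 / 29

By integral comparison (Euler-Maclaurin), Σ_{k=1}^n 3 · k^28 = 3 · ∫_0^n x^28 dx + O(n^28) = 3 · n^29/29 + O(n^28). (Equivalently, Faulhaber's formula gives the same leading term.)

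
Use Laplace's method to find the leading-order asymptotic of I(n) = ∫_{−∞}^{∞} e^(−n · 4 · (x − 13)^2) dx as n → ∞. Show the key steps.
I(n) = sqrt(π/(4n))

Here φ(x) = 4 · (x − 13)^2 has its unique minimum at x* = 13 with φ(x*) = 0 and φ''(x*) = 8. Laplace's method gives
  I(n) ~ e^(−n φ(x*)) · sqrt(2π / (n · φ''(x*))) = sqrt(2π / (8n)) = sqrt(π/(4n)).
This is exact: substituting u = (x − 13)·sqrt(4n) gives I(n) = (1/sqrt(4n)) ∫_{−∞}^{∞} e^(−u^2) du = sqrt(π/(4n)).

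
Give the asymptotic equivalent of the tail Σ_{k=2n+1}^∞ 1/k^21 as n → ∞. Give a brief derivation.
Σ_{k>2n} 1/k^21 ~ 1/(20 · (2n)^20)

Compare to the integral: ∫_{2n}^∞ x^(−21) dx = [−x^(−20)/20]_{2n}^∞ = 1/((21−1)·(2n)^20). Euler-Maclaurin then gives
  Σ_{k>2n} 1/k^21 = ∫_{2n}^∞ dx/x^21 − 1/(2·(2n)^21) + O(1/(2n)^22).
(Equivalently this is ζ(21) − Σ_{k≤2n} 1/k^21.)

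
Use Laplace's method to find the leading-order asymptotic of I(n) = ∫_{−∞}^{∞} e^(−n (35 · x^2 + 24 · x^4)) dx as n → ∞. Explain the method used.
I(n) ~ sqrt(π/(35n))

φ(x) = 35 · x^2 + 24 · x^4 has its unique global minimum at x* = 0 (since φ'(x) = 70x + 96x^3 = 0 only at x = 0 for real x with both coefficients positive, and φ → ∞ as |x| → ∞). At x* = 0, φ(0) = 0 and φ''(0) = 70. Laplace's method then gives
  I(n) ~ sqrt(2π / (n · φ''(0))) · e^(−n φ(0)) = sqrt(2π / (70n)) = sqrt(π/(35n)).
The 24 · x^4 term contributes only at subleading order (an O(1/n) relative correction).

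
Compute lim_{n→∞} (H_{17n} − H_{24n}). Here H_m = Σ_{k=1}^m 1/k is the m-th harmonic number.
lim = ln(17/24)

Euler-Maclaurin gives H_m = ln m + γ + 1/(2m) + O(1/m^2). The γ and O(1/m) terms cancel in the difference:
  H_{17n} − H_{24n} = ln(17n) − ln(24n) + O(1/n) = ln(17/24) + O(1/n).
Hence the limit is ln(17/24).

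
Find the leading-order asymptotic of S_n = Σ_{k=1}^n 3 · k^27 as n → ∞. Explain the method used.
S_n ~ 3 · n^28 / 28

By integral comparison (Euler-Maclaurin), Σ_{k=1}^n 3 · k^27 = 3 · ∫_0^n x^27 dx + O(n^27) = 3 · n^28/28 + O(n^27). (Equivalently, Faulhaber's formula gives the same leading term.)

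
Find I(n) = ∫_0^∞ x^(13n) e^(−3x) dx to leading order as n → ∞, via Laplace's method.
I(n) ~ (sqrt(2π·13n) / 3) · (13n/(3e))^(13n)

Write the integrand as exp(13n ln x − 3x) and set f(x) = 13n ln x − 3x. Then f'(x) = 13n/x − 3 = 0 at x* = 13n/3, and f''(x*) = −13n/x*^2 = −3^2/(13n). Laplace's method (interior maximum) gives
  I(n) ~ e^(f(x*)) · sqrt(2π / |f''(x*)|)
        = exp(13n ln(13n/3) − 13n) · sqrt(2π · 13n / 3^2)
        = (13n/3)^(13n) e^(−13n) · sqrt(2π·13n) / 3
        = (sqrt(2π·13n) / 3) · (13n/(3e))^(13n).
This matches Γ(13n+1)/3^(13n+1) with Stirling applied to Γ.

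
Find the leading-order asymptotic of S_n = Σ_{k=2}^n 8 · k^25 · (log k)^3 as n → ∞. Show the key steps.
S_n ~ 4 · n^26 · (log n)^3 / 13

By integral comparison, S_n = ∫_1^n 8 · x^25 · (log x)^3 dx + O(n^25 · (log n)^3). For the integral, the leading term of ∫_1^n x^25 (log x)^3 dx is n^26/26 · (log n)^3 (by repeated integration by parts; each step lowers the log-exponent and produces a relatively O(1/log n) correction). Hence S_n ~ 4 · n^26 · (log n)^3 / 13.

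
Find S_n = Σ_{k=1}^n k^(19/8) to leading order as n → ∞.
S_n ~ (8/27) · n^(27/8)

Integral comparison: Σ_{k=1}^n k^(19/8) = ∫_0^n x^(19/8) dx + O(n^(19/8)). The integral is n^(1 + 19/8) / (1 + 19/8) = n^((19+8)/8) / ((19+8)/8) = (8/27) · n^(27/8).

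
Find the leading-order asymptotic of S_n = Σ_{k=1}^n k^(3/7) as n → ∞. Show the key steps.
S_n ~ (7/10) · n^(10/7)

Integral comparison: Σ_{k=1}^n k^(3/7) = ∫_0^n x^(3/7) dx + O(n^(3/7)). The integral is n^(1 + 3/7) / (1 + 3/7) = n^((3+7)/7) / ((3+7)/7) = (7/10) · n^(10/7).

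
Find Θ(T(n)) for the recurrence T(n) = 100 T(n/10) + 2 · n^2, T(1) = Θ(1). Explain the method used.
T(n) = Θ(n^2 log n)

log_10 100 = 2, and f(n) = 2 · n^2 = Θ(n^(log_10 100)). This is Case 2 of the master theorem: T(n) = Θ(f(n) · log n) = Θ(n^2 log n).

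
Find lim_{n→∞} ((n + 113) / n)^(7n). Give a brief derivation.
lim = e^791

Rewrite as (1 + 113/n)^(7n). By the standard limit (1 + x/n)^n → e^x, we have (1 + 113/n)^n → e^113, and raising to the 7th power gives e^791.
More precisely, ln[(1 + 113/n)^(7n)] = 7n · ln(1 + 113/n) = 7n · (113/n + O(1/n^2)) = 791 + O(1/n) → 791.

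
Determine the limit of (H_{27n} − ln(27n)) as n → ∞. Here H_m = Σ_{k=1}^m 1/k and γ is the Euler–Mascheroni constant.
lim = γ

By Euler-Maclaurin, H_m = ln m + γ + O(1/m). So
  H_{27n} − ln(27n) = ln(27n) + γ − ln(27n) + O(1/n)
                       = ln(27/27) + γ + O(1/n).
Hence the limit is γ (since ln 1 = 0).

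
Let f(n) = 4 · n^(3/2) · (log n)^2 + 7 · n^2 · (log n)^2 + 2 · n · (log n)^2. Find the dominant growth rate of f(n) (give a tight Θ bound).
f(n) ∈ Θ(n^2 · (log n)^2)

Compare the terms by growth order. For large n, n^a · (log n)^b dominates n^a' · (log n)^b' iff a > a', or (a = a' and b > b'). Ranking the 3 terms shows the dominant one is 7 · n^2 · (log n)^2. Hence f(n) ∈ Θ(n^2 · (log n)^2).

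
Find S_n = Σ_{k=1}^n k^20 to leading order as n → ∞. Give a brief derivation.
S_n ~ n^21 / 21

By integral comparison (Euler-Maclaurin), Σ_{k=1}^n k^20 = ∫_0^n x^20 dx + O(n^20) = n^21/21 + O(n^20). (Equivalently, Faulhaber's formula gives the same leading term.)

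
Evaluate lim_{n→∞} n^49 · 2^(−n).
lim = 0

Exponentials with base > 1 dominate every fixed polynomial: for any fixed c, n^c / 2^n → 0 as n → ∞ (e.g. by the ratio test, or by writing 2^n = e^(n ln 2) and noting e^(n ln 2) / n^c → ∞). Hence n^49 · 2^(−n) = n^49 / 2^n → 0.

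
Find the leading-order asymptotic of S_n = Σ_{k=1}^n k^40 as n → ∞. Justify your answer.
S_n ~ n^41 / 41

By integral comparison (Euler-Maclaurin), Σ_{k=1}^n k^40 = ∫_0^n x^40 dx + O(n^40) = n^41/41 + O(n^40). (Equivalently, Faulhaber's formula gives the same leading term.)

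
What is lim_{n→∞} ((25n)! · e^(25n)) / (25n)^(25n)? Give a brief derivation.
lim = ∞

Stirling: (25n)! ~ sqrt(2π·25n) · (25n/e)^(25n). Hence
  (25n)! · e^(25n) / (25n)^(25n) ~ sqrt(2π·25n) = sqrt(2π·25) · sqrt(n) → ∞.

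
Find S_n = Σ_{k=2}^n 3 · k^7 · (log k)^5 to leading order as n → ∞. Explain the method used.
S_n ~ 3 · n^8 · (log n)^5 / 8

By integral comparison, S_n = ∫_1^n 3 · x^7 · (log x)^5 dx + O(n^7 · (log n)^5). For the integral, the leading term of ∫_1^n x^7 (log x)^5 dx is n^8/8 · (log n)^5 (by repeated integration by parts; each step lowers the log-exponent and produces a relatively O(1/log n) correction). Hence S_n ~ 3 · n^8 · (log n)^5 / 8.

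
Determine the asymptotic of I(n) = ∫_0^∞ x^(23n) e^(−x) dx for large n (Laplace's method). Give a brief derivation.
I(n) ~ sqrt(2π·23n) · (23n/e)^(23n)

Write the integrand as exp(23n ln x − x) and set f(x) = 23n ln x − x. Then f'(x) = 23n/x − 1 = 0 at x* = 23n, and f''(x*) = −23n/x*^2 = −1/(23n). Laplace's method (interior maximum) gives
  I(n) ~ e^(f(x*)) · sqrt(2π / |f''(x*)|)
        = exp(23n ln(23n) − 23n) · sqrt(2π · 23n)
        = (23n)^(23n) e^(−23n) · sqrt(2π·23n)
        = sqrt(2π·23n) · (23n/e)^(23n).
This matches Γ(23n+1) with Stirling applied to Γ.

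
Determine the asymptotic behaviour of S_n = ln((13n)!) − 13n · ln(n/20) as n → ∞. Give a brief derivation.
S_n ~ 13n · (ln 260 − 1) + O(ln n)

Stirling: ln((13n)!) = 13n ln(13n) − 13n + O(ln n).
  S_n = 13n ln(13n) − 13n − 13n ln(n/20) + O(ln n)
      = 13n ln(13n) − 13n ln n + 13n ln 20 − 13n + O(ln n)
      = 13n ln 13 + 13n ln 20 − 13n + O(ln n)
      = 13n (ln 260 − 1) + O(ln n).
Numerically ln(260) − 1 ≈ 4.5607.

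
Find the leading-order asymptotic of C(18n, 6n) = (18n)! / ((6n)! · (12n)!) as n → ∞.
C(18n, 6n) ~ (27/4)^(6n) · sqrt(3/(4π·6n))

Write N = 6n. Apply Stirling to each factorial:
  (3N)! ~ sqrt(2π·3N) · (3N/e)^(3N),
  N! ~ sqrt(2π N) · (N/e)^N,
  (2N)! ~ sqrt(2π·2N) · (2N/e)^(2N).
The exponential factors combine to (3N)^(3N) / (N^N · (2N)^(2N)) = 3^(3N)/2^(2N) = (3^3/2^2)^N = (27/4)^N.
The square-root prefactors combine to sqrt(2π·3N) / (sqrt(2π N)·sqrt(2π·2N)) = sqrt(3 / (2π·2·N)) = sqrt(3/(4π·6n)).
Substituting N = 6n: C(18n, 6n) ~ (27/4)^(6n) · sqrt(3/(4π·6n)).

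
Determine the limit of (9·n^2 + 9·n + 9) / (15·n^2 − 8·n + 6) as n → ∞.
lim = 9/15 = 3/5

For large n the leading n^2 terms dominate both numerator and denominator. Dividing top and bottom by n^2, every other term tends to 0, leaving 9/15 = 3/5.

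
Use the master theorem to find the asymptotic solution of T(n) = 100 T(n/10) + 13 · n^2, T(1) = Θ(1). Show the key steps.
T(n) = Θ(n^2 log n)

log_10 100 = 2, and f(n) = 13 · n^2 = Θ(n^(log_10 100)). This is Case 2 of the master theorem: T(n) = Θ(f(n) · log n) = Θ(n^2 log n).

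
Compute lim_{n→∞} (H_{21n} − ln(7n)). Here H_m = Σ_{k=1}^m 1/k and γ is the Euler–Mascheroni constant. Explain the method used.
lim = ln 3 + γ

By Euler-Maclaurin, H_m = ln m + γ + O(1/m). So
  H_{21n} − ln(7n) = ln(21n) + γ − ln(7n) + O(1/n)
                       = ln(21/7) + γ + O(1/n).
Hence the limit is ln(21/7) + γ (= ln 3).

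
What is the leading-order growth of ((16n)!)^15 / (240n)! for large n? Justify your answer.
((16n)!)^15/(240n)! ~ ((2π·16n)^(14/2) / sqrt(15)) · 15^(−15·16n)  →  0

Write N = 16n. Stirling: N! ~ sqrt(2π N)(N/e)^N and (15N)! ~ sqrt(2π·15N)·(15N/e)^(15N).
  (N!)^15/(15N)! ~ (2π N)^(15/2) (N/e)^(15N) / [sqrt(2π·15N) (15N/e)^(15N)]
     = (2π N)^(15/2) / sqrt(2π·15N) · (N/(15N))^(15N)
     = (2π N)^((15−1)/2) / sqrt(15) · 15^(−15N).
Since 15^15 > 1, the factor 15^(−15N) decays exponentially, so the ratio → 0. Substituting N = 16n gives the stated form.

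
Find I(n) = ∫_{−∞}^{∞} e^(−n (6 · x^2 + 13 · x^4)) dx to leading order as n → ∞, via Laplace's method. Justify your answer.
I(n) ~ sqrt(π/(6n))

φ(x) = 6 · x^2 + 13 · x^4 has its unique global minimum at x* = 0 (since φ'(x) = 12x + 52x^3 = 0 only at x = 0 for real x with both coefficients positive, and φ → ∞ as |x| → ∞). At x* = 0, φ(0) = 0 and φ''(0) = 12. Laplace's method then gives
  I(n) ~ sqrt(2π / (n · φ''(0))) · e^(−n φ(0)) = sqrt(2π / (12n)) = sqrt(π/(6n)).
The 13 · x^4 term contributes only at subleading order (an O(1/n) relative correction).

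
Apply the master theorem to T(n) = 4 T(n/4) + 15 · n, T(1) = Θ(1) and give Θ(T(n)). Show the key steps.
T(n) = Θ(n log n)

log_4 4 = 1, and f(n) = 15 · n = Θ(n^(log_4 4)). This is Case 2 of the master theorem: T(n) = Θ(f(n) · log n) = Θ(n log n).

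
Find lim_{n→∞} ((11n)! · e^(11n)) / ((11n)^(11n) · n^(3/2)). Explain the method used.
lim = 0

Stirling: (11n)! ~ sqrt(2π·11n) · (11n/e)^(11n). Hence
  (11n)! · e^(11n) / (11n)^(11n) ~ sqrt(2π·11n).
Dividing by n^(3/2): sqrt(2π·11n) / n^(3/2) = sqrt(2π·11) · n^((1−3)/2), so the expression behaves like sqrt(2π·11) · n^((1−3)/2) → 0.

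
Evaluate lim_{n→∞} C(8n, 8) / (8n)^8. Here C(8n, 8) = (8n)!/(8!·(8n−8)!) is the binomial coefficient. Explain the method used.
lim = 1/8! = 1/40320

With N = 8n → ∞: C(N, 8) / N^8 = [N(N−1)…(N−7)] / (8! · N^8) = (1/8!) · 1 · (1 − 1/(8n)) · … · (1 − 7/(8n)). Each factor → 1 as N → ∞, so the limit is 1/8! = 1/40320.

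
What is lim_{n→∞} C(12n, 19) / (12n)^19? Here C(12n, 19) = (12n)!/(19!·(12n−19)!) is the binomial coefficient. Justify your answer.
lim = 1/19! = 1/121645100408832000

With N = 12n → ∞: C(N, 19) / N^19 = [N(N−1)…(N−18)] / (19! · N^19) = (1/19!) · 1 · (1 − 1/(12n)) · … · (1 − 18/(12n)). Each factor → 1 as N → ∞, so the limit is 1/19! = 1/121645100408832000.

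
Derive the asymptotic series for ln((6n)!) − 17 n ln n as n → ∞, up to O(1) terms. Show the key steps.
ln((6n)!) − 17 n ln n = −11 n ln n + 6(ln 6 − 1) n + (1/2) ln(2π·6n) + O(1/n)

Stirling: ln((6n)!) = 6n ln(6n) − 6n + (1/2) ln(2π·6n) + O(1/n).
Expand 6n ln(6n) = 6n (ln n + ln 6) = 6n ln n + 6n ln 6.
Subtract 17n ln n: leading term is (6 − 17) n ln n = −11 n ln n. The next term is 6n ln 6 − 6n = 6(ln 6 − 1) n. Then the (1/2) ln(2π·6n) correction.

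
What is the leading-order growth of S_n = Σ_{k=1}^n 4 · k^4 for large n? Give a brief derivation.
S_n ~ 4 · n^5 / 5

By integral comparison (Euler-Maclaurin), Σ_{k=1}^n 4 · k^4 = 4 · ∫_0^n x^4 dx + O(n^4) = 4 · n^5/5 + O(n^4). (Equivalently, Faulhaber's formula gives the same leading term.)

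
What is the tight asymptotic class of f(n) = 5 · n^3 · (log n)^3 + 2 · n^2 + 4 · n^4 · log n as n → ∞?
f(n) ∈ Θ(n^4 · log n)

Compare the terms by growth order. For large n, n^a · (log n)^b dominates n^a' · (log n)^b' iff a > a', or (a = a' and b > b'). Ranking the 3 terms shows the dominant one is 4 · n^4 · log n. Hence f(n) ∈ Θ(n^4 · log n).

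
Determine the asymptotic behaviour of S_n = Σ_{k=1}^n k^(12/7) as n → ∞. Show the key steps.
S_n ~ (7/19) · n^(19/7)

Integral comparison: Σ_{k=1}^n k^(12/7) = ∫_0^n x^(12/7) dx + O(n^(12/7)). The integral is n^(1 + 12/7) / (1 + 12/7) = n^((12+7)/7) / ((12+7)/7) = (7/19) · n^(19/7).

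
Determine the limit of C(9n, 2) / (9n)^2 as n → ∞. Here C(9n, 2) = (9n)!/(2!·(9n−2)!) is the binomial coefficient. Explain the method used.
lim = 1/2! = 1/2

With N = 9n → ∞: C(N, 2) / N^2 = [N(N−1)…(N−1)] / (2! · N^2) = (1/2!) · 1 · (1 − 1/(9n)). Each factor → 1 as N → ∞, so the limit is 1/2! = 1/2.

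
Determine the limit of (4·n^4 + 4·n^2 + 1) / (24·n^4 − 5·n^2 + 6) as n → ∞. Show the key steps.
lim = 4/24 = 1/6

For large n the leading n^4 terms dominate both numerator and denominator. Dividing top and bottom by n^4, every other term tends to 0, leaving 4/24 = 1/6.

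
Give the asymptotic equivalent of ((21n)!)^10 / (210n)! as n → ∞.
((21n)!)^10/(210n)! ~ ((2π·21n)^(9/2) / sqrt(10)) · 10^(−10·21n)  →  0

Write N = 21n. Stirling: N! ~ sqrt(2π N)(N/e)^N and (10N)! ~ sqrt(2π·10N)·(10N/e)^(10N).
  (N!)^10/(10N)! ~ (2π N)^(10/2) (N/e)^(10N) / [sqrt(2π·10N) (10N/e)^(10N)]
     = (2π N)^(10/2) / sqrt(2π·10N) · (N/(10N))^(10N)
     = (2π N)^((10−1)/2) / sqrt(10) · 10^(−10N).
Since 10^10 > 1, the factor 10^(−10N) decays exponentially, so the ratio → 0. Substituting N = 21n gives the stated form.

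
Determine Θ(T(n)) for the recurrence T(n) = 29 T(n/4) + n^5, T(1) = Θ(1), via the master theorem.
T(n) = Θ(n^5)

log_4 29 ≈ 2.429. f(n) = n^5 dominates n^(log_4 29) since 5 > 2.429, and the regularity condition a·f(n/b) = 29·(n/4)^5 = (29/1024)·n^5 ≤ c·f(n) holds with c = 29/1024 ≈ 0.0283 < 1. So this is Case 3: T(n) = Θ(f(n)) = Θ(n^5).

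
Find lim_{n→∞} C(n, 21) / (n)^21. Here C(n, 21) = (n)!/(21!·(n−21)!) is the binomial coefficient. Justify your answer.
lim = 1/21! = 1/51090942171709440000

With N = n → ∞: C(N, 21) / N^21 = [N(N−1)…(N−20)] / (21! · N^21) = (1/21!) · 1 · (1 − 1/n) · … · (1 − 20/n). Each factor → 1 as N → ∞, so the limit is 1/21! = 1/51090942171709440000.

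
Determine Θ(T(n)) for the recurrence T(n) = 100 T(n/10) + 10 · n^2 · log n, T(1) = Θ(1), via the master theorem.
T(n) = Θ(n^2 · (log n)^2)

Here log_10 100 = 2 and f(n) = 10 · n^2 · log n = Θ(n^(log_10 100) · (log n)^1). This is the extended Case 2 of the master theorem (f matches the critical exponent up to log factors), giving T(n) = Θ(n^(log_10 100) · (log n)^(1+1)) = Θ(n^2 · (log n)^2).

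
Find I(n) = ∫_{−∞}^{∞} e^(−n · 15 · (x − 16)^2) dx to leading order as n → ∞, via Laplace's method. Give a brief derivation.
I(n) = sqrt(π/(15n))

Here φ(x) = 15 · (x − 16)^2 has its unique minimum at x* = 16 with φ(x*) = 0 and φ''(x*) = 30. Laplace's method gives
  I(n) ~ e^(−n φ(x*)) · sqrt(2π / (n · φ''(x*))) = sqrt(2π / (30n)) = sqrt(π/(15n)).
This is exact: substituting u = (x − 16)·sqrt(15n) gives I(n) = (1/sqrt(15n)) ∫_{−∞}^{∞} e^(−u^2) du = sqrt(π/(15n)).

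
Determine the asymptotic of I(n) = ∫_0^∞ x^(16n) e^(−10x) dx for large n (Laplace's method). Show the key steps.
I(n) ~ (sqrt(2π·16n) / 10) · (16n/(10e))^(16n)

Write the integrand as exp(16n ln x − 10x) and set f(x) = 16n ln x − 10x. Then f'(x) = 16n/x − 10 = 0 at x* = 16n/10, and f''(x*) = −16n/x*^2 = −10^2/(16n). Laplace's method (interior maximum) gives
  I(n) ~ e^(f(x*)) · sqrt(2π / |f''(x*)|)
        = exp(16n ln(16n/10) − 16n) · sqrt(2π · 16n / 10^2)
        = (16n/10)^(16n) e^(−16n) · sqrt(2π·16n) / 10
        = (sqrt(2π·16n) / 10) · (16n/(10e))^(16n).
This matches Γ(16n+1)/10^(16n+1) with Stirling applied to Γ.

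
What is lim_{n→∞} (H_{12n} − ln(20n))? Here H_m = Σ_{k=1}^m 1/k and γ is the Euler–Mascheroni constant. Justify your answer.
lim = ln(3/5) + γ

By Euler-Maclaurin, H_m = ln m + γ + O(1/m). So
  H_{12n} − ln(20n) = ln(12n) + γ − ln(20n) + O(1/n)
                       = ln(12/20) + γ + O(1/n).
Hence the limit is ln(12/20) + γ (= ln(3/5)).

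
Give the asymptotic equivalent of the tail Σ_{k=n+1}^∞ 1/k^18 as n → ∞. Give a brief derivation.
Σ_{k>n} 1/k^18 ~ 1/(17 · n^17)

Compare to the integral: ∫_{n}^∞ x^(−18) dx = [−x^(−17)/17]_{n}^∞ = 1/((18−1)·n^17). Euler-Maclaurin then gives
  Σ_{k>n} 1/k^18 = ∫_{n}^∞ dx/x^18 − 1/(2·n^18) + O(1/n^19).
(Equivalently this is ζ(18) − Σ_{k≤n} 1/k^18.)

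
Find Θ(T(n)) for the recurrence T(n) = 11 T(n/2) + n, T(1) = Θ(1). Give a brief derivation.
T(n) = Θ(n^(log_2 11))

Master theorem: compare f(n) = n to n^(log_2 11) where log_2 11 ≈ 3.459. Since 1 < log_2 11, we have f(n) = O(n^(log_2 11 − ε)) for some ε > 0 — Case 1. Hence T(n) = Θ(n^(log_2 11)).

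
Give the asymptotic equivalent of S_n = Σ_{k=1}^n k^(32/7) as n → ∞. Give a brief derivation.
S_n ~ (7/39) · n^(39/7)

Integral comparison: Σ_{k=1}^n k^(32/7) = ∫_0^n x^(32/7) dx + O(n^(32/7)). The integral is n^(1 + 32/7) / (1 + 32/7) = n^((32+7)/7) / ((32+7)/7) = (7/39) · n^(39/7).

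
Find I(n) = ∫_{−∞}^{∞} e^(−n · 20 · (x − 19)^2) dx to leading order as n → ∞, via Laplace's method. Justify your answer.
I(n) = sqrt(π/(20n))

Here φ(x) = 20 · (x − 19)^2 has its unique minimum at x* = 19 with φ(x*) = 0 and φ''(x*) = 40. Laplace's method gives
  I(n) ~ e^(−n φ(x*)) · sqrt(2π / (n · φ''(x*))) = sqrt(2π / (40n)) = sqrt(π/(20n)).
This is exact: substituting u = (x − 19)·sqrt(20n) gives I(n) = (1/sqrt(20n)) ∫_{−∞}^{∞} e^(−u^2) du = sqrt(π/(20n)).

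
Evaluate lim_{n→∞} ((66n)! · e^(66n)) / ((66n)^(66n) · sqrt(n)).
lim = sqrt(2π·66)

Stirling: (66n)! ~ sqrt(2π·66n) · (66n/e)^(66n). Hence
  (66n)! · e^(66n) / (66n)^(66n) ~ sqrt(2π·66n).
Dividing by sqrt(n): sqrt(2π·66n) / sqrt(n) = sqrt(2π·66) · n^((1−1)/2), so the limit is sqrt(2π·66).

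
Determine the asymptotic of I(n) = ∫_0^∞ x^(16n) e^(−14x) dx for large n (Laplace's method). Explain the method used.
I(n) ~ (sqrt(2π·16n) / 14) · (16n/(14e))^(16n)

Write the integrand as exp(16n ln x − 14x) and set f(x) = 16n ln x − 14x. Then f'(x) = 16n/x − 14 = 0 at x* = 16n/14, and f''(x*) = −16n/x*^2 = −14^2/(16n). Laplace's method (interior maximum) gives
  I(n) ~ e^(f(x*)) · sqrt(2π / |f''(x*)|)
        = exp(16n ln(16n/14) − 16n) · sqrt(2π · 16n / 14^2)
        = (16n/14)^(16n) e^(−16n) · sqrt(2π·16n) / 14
        = (sqrt(2π·16n) / 14) · (16n/(14e))^(16n).
This matches Γ(16n+1)/14^(16n+1) with Stirling applied to Γ.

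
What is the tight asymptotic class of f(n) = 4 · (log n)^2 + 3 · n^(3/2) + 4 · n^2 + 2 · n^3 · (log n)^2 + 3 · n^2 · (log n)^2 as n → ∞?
f(n) ∈ Θ(n^3 · (log n)^2)

Compare the terms by growth order. For large n, n^a · (log n)^b dominates n^a' · (log n)^b' iff a > a', or (a = a' and b > b'). Ranking the 5 terms shows the dominant one is 2 · n^3 · (log n)^2. Hence f(n) ∈ Θ(n^3 · (log n)^2).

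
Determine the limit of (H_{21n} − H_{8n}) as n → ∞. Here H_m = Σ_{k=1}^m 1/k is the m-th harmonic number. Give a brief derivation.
lim = ln(21/8)

Euler-Maclaurin gives H_m = ln m + γ + 1/(2m) + O(1/m^2). The γ and O(1/m) terms cancel in the difference:
  H_{21n} − H_{8n} = ln(21n) − ln(8n) + O(1/n) = ln(21/8) + O(1/n).
Hence the limit is ln(21/8).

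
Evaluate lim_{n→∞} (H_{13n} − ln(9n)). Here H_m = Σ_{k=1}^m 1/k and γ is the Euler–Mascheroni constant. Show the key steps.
lim = ln(13/9) + γ

By Euler-Maclaurin, H_m = ln m + γ + O(1/m). So
  H_{13n} − ln(9n) = ln(13n) + γ − ln(9n) + O(1/n)
                       = ln(13/9) + γ + O(1/n).
Hence the limit is ln(13/9) + γ.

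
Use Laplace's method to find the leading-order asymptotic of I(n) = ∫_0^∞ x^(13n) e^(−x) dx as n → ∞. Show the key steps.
I(n) ~ sqrt(2π·13n) · (13n/e)^(13n)

Write the integrand as exp(13n ln x − x) and set f(x) = 13n ln x − x. Then f'(x) = 13n/x − 1 = 0 at x* = 13n, and f''(x*) = −13n/x*^2 = −1/(13n). Laplace's method (interior maximum) gives
  I(n) ~ e^(f(x*)) · sqrt(2π / |f''(x*)|)
        = exp(13n ln(13n) − 13n) · sqrt(2π · 13n)
        = (13n)^(13n) e^(−13n) · sqrt(2π·13n)
        = sqrt(2π·13n) · (13n/e)^(13n).
This matches Γ(13n+1) with Stirling applied to Γ.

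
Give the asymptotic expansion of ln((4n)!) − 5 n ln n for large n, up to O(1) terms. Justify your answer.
ln((4n)!) − 5 n ln n = −n ln n + 4(ln 4 − 1) n + (1/2) ln(2π·4n) + O(1/n)

Stirling: ln((4n)!) = 4n ln(4n) − 4n + (1/2) ln(2π·4n) + O(1/n).
Expand 4n ln(4n) = 4n (ln n + ln 4) = 4n ln n + 4n ln 4.
Subtract 5n ln n: leading term is (4 − 5) n ln n = −n ln n. The next term is 4n ln 4 − 4n = 4(ln 4 − 1) n. Then the (1/2) ln(2π·4n) correction.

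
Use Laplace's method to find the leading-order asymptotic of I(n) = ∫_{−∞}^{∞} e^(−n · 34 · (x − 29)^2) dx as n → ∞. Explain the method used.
I(n) = sqrt(π/(34n))

Here φ(x) = 34 · (x − 29)^2 has its unique minimum at x* = 29 with φ(x*) = 0 and φ''(x*) = 68. Laplace's method gives
  I(n) ~ e^(−n φ(x*)) · sqrt(2π / (n · φ''(x*))) = sqrt(2π / (68n)) = sqrt(π/(34n)).
This is exact: substituting u = (x − 29)·sqrt(34n) gives I(n) = (1/sqrt(34n)) ∫_{−∞}^{∞} e^(−u^2) du = sqrt(π/(34n)).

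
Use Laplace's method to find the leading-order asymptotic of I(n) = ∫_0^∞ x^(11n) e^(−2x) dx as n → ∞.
I(n) ~ (sqrt(2π·11n) / 2) · (11n/(2e))^(11n)

Write the integrand as exp(11n ln x − 2x) and set f(x) = 11n ln x − 2x. Then f'(x) = 11n/x − 2 = 0 at x* = 11n/2, and f''(x*) = −11n/x*^2 = −2^2/(11n). Laplace's method (interior maximum) gives
  I(n) ~ e^(f(x*)) · sqrt(2π / |f''(x*)|)
        = exp(11n ln(11n/2) − 11n) · sqrt(2π · 11n / 2^2)
        = (11n/2)^(11n) e^(−11n) · sqrt(2π·11n) / 2
        = (sqrt(2π·11n) / 2) · (11n/(2e))^(11n).
This matches Γ(11n+1)/2^(11n+1) with Stirling applied to Γ.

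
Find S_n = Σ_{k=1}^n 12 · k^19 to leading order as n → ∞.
S_n ~ 3 · n^20 / 5

By integral comparison (Euler-Maclaurin), Σ_{k=1}^n 12 · k^19 = 12 · ∫_0^n x^19 dx + O(n^19) = 12 · n^20/20 = 3 · n^20 / 5 + O(n^19). (Equivalently, Faulhaber's formula gives the same leading term.)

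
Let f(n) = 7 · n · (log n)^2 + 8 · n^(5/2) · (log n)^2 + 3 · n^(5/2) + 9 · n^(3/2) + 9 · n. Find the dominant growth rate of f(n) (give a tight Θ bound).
f(n) ∈ Θ(n^(5/2) · (log n)^2)

Compare the terms by growth order. For large n, n^a · (log n)^b dominates n^a' · (log n)^b' iff a > a', or (a = a' and b > b'). Ranking the 5 terms shows the dominant one is 8 · n^(5/2) · (log n)^2. Hence f(n) ∈ Θ(n^(5/2) · (log n)^2).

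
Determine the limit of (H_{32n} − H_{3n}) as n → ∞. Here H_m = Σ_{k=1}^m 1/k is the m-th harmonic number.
lim = ln(32/3)

Euler-Maclaurin gives H_m = ln m + γ + 1/(2m) + O(1/m^2). The γ and O(1/m) terms cancel in the difference:
  H_{32n} − H_{3n} = ln(32n) − ln(3n) + O(1/n) = ln(32/3) + O(1/n).
Hence the limit is ln(32/3).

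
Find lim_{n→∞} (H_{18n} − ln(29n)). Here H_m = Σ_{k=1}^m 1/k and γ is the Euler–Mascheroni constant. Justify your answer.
lim = ln(18/29) + γ

By Euler-Maclaurin, H_m = ln m + γ + O(1/m). So
  H_{18n} − ln(29n) = ln(18n) + γ − ln(29n) + O(1/n)
                       = ln(18/29) + γ + O(1/n).
Hence the limit is ln(18/29) + γ.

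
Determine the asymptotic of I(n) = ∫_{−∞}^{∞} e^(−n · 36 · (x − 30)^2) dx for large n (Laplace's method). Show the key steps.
I(n) = sqrt(π/(36n))

Here φ(x) = 36 · (x − 30)^2 has its unique minimum at x* = 30 with φ(x*) = 0 and φ''(x*) = 72. Laplace's method gives
  I(n) ~ e^(−n φ(x*)) · sqrt(2π / (n · φ''(x*))) = sqrt(2π / (72n)) = sqrt(π/(36n)).
This is exact: substituting u = (x − 30)·sqrt(36n) gives I(n) = (1/sqrt(36n)) ∫_{−∞}^{∞} e^(−u^2) du = sqrt(π/(36n)).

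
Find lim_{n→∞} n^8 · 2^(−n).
lim = 0

Exponentials with base > 1 dominate every fixed polynomial: for any fixed c, n^c / 2^n → 0 as n → ∞ (e.g. by the ratio test, or by writing 2^n = e^(n ln 2) and noting e^(n ln 2) / n^c → ∞). Hence n^8 · 2^(−n) = n^8 / 2^n → 0.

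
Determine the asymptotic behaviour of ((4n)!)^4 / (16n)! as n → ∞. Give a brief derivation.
((4n)!)^4/(16n)! ~ ((2π·4n)^(3/2) / 2) · 4^(−4·4n)  →  0

Write N = 4n. Stirling: N! ~ sqrt(2π N)(N/e)^N and (4N)! ~ sqrt(2π·4N)·(4N/e)^(4N).
  (N!)^4/(4N)! ~ (2π N)^(4/2) (N/e)^(4N) / [sqrt(2π·4N) (4N/e)^(4N)]
     = (2π N)^(4/2) / sqrt(2π·4N) · (N/(4N))^(4N)
     = (2π N)^((4−1)/2) / 2 · 4^(−4N).
Since 4^4 > 1, the factor 4^(−4N) decays exponentially, so the ratio → 0. Substituting N = 4n gives the stated form.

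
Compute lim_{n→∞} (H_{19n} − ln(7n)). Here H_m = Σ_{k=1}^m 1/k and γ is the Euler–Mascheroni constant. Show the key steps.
lim = ln(19/7) + γ

By Euler-Maclaurin, H_m = ln m + γ + O(1/m). So
  H_{19n} − ln(7n) = ln(19n) + γ − ln(7n) + O(1/n)
                       = ln(19/7) + γ + O(1/n).
Hence the limit is ln(19/7) + γ.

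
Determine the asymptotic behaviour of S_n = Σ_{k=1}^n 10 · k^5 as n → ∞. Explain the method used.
S_n ~ 5 · n^6 / 3

By integral comparison (Euler-Maclaurin), Σ_{k=1}^n 10 · k^5 = 10 · ∫_0^n x^5 dx + O(n^5) = 10 · n^6/6 = 5 · n^6 / 3 + O(n^5). (Equivalently, Faulhaber's formula gives the same leading term.)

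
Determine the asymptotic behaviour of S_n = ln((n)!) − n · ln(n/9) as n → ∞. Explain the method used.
S_n ~ n · (ln 9 − 1) + O(ln n)

Stirling: ln((n)!) = n ln(n) − n + O(ln n).
  S_n = n ln(n) − n − n ln(n/9) + O(ln n)
      = n ln(n) − n ln n + n ln 9 − n + O(ln n)
      = n ln 9 − n + O(ln n)
      = n (ln 9 − 1) + O(ln n).
Numerically ln(9) − 1 ≈ 1.1972.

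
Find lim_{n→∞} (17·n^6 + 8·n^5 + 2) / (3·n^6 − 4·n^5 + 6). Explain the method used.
lim = 17/3

For large n the leading n^6 terms dominate both numerator and denominator. Dividing top and bottom by n^6, every other term tends to 0, leaving 17/3.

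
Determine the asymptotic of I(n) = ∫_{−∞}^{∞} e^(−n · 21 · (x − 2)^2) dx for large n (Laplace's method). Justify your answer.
I(n) = sqrt(π/(21n))

Here φ(x) = 21 · (x − 2)^2 has its unique minimum at x* = 2 with φ(x*) = 0 and φ''(x*) = 42. Laplace's method gives
  I(n) ~ e^(−n φ(x*)) · sqrt(2π / (n · φ''(x*))) = sqrt(2π / (42n)) = sqrt(π/(21n)).
This is exact: substituting u = (x − 2)·sqrt(21n) gives I(n) = (1/sqrt(21n)) ∫_{−∞}^{∞} e^(−u^2) du = sqrt(π/(21n)).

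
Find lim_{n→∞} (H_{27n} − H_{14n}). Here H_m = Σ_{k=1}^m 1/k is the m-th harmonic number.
lim = ln(27/14)

Euler-Maclaurin gives H_m = ln m + γ + 1/(2m) + O(1/m^2). The γ and O(1/m) terms cancel in the difference:
  H_{27n} − H_{14n} = ln(27n) − ln(14n) + O(1/n) = ln(27/14) + O(1/n).
Hence the limit is ln(27/14).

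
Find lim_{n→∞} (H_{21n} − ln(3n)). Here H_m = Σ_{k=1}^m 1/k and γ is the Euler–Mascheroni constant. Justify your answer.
lim = ln 7 + γ

By Euler-Maclaurin, H_m = ln m + γ + O(1/m). So
  H_{21n} − ln(3n) = ln(21n) + γ − ln(3n) + O(1/n)
                       = ln(21/3) + γ + O(1/n).
Hence the limit is ln(21/3) + γ (= ln 7).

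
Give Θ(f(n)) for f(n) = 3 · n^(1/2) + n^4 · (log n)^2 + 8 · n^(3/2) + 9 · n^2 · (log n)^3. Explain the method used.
f(n) ∈ Θ(n^4 · (log n)^2)

Compare the terms by growth order. For large n, n^a · (log n)^b dominates n^a' · (log n)^b' iff a > a', or (a = a' and b > b'). Ranking the 4 terms shows the dominant one is n^4 · (log n)^2. Hence f(n) ∈ Θ(n^4 · (log n)^2).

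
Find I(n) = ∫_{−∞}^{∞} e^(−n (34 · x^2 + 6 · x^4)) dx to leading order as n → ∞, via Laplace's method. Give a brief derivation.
I(n) ~ sqrt(π/(34n))

φ(x) = 34 · x^2 + 6 · x^4 has its unique global minimum at x* = 0 (since φ'(x) = 68x + 24x^3 = 0 only at x = 0 for real x with both coefficients positive, and φ → ∞ as |x| → ∞). At x* = 0, φ(0) = 0 and φ''(0) = 68. Laplace's method then gives
  I(n) ~ sqrt(2π / (n · φ''(0))) · e^(−n φ(0)) = sqrt(2π / (68n)) = sqrt(π/(34n)).
The 6 · x^4 term contributes only at subleading order (an O(1/n) relative correction).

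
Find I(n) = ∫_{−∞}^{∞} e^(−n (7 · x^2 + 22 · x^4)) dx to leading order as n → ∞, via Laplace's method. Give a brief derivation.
I(n) ~ sqrt(π/(7n))

φ(x) = 7 · x^2 + 22 · x^4 has its unique global minimum at x* = 0 (since φ'(x) = 14x + 88x^3 = 0 only at x = 0 for real x with both coefficients positive, and φ → ∞ as |x| → ∞). At x* = 0, φ(0) = 0 and φ''(0) = 14. Laplace's method then gives
  I(n) ~ sqrt(2π / (n · φ''(0))) · e^(−n φ(0)) = sqrt(2π / (14n)) = sqrt(π/(7n)).
The 22 · x^4 term contributes only at subleading order (an O(1/n) relative correction).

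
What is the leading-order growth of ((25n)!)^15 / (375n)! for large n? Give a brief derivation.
((25n)!)^15/(375n)! ~ ((2π·25n)^(14/2) / sqrt(15)) · 15^(−15·25n)  →  0

Write N = 25n. Stirling: N! ~ sqrt(2π N)(N/e)^N and (15N)! ~ sqrt(2π·15N)·(15N/e)^(15N).
  (N!)^15/(15N)! ~ (2π N)^(15/2) (N/e)^(15N) / [sqrt(2π·15N) (15N/e)^(15N)]
     = (2π N)^(15/2) / sqrt(2π·15N) · (N/(15N))^(15N)
     = (2π N)^((15−1)/2) / sqrt(15) · 15^(−15N).
Since 15^15 > 1, the factor 15^(−15N) decays exponentially, so the ratio → 0. Substituting N = 25n gives the stated form.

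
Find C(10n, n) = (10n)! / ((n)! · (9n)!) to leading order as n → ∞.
C(10n, n) ~ (10000000000/387420489)^(n) · sqrt(5/(9π·n))

Write N = n. Apply Stirling to each factorial:
  (10N)! ~ sqrt(2π·10N) · (10N/e)^(10N),
  N! ~ sqrt(2π N) · (N/e)^N,
  (9N)! ~ sqrt(2π·9N) · (9N/e)^(9N).
The exponential factors combine to (10N)^(10N) / (N^N · (9N)^(9N)) = 10^(10N)/9^(9N) = (10^10/9^9)^N = (10000000000/387420489)^N.
The square-root prefactors combine to sqrt(2π·10N) / (sqrt(2π N)·sqrt(2π·9N)) = sqrt(10 / (2π·9·N)) = sqrt(5/(9π·n)).
Substituting N = n: C(10n, n) ~ (10000000000/387420489)^(n) · sqrt(5/(9π·n)).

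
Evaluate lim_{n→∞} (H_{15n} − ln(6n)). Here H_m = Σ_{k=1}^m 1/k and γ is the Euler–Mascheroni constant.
lim = ln(5/2) + γ

By Euler-Maclaurin, H_m = ln m + γ + O(1/m). So
  H_{15n} − ln(6n) = ln(15n) + γ − ln(6n) + O(1/n)
                       = ln(15/6) + γ + O(1/n).
Hence the limit is ln(15/6) + γ (= ln(5/2)).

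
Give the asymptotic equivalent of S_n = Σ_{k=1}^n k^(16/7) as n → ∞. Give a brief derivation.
S_n ~ (7/23) · n^(23/7)

Integral comparison: Σ_{k=1}^n k^(16/7) = ∫_0^n x^(16/7) dx + O(n^(16/7)). The integral is n^(1 + 16/7) / (1 + 16/7) = n^((16+7)/7) / ((16+7)/7) = (7/23) · n^(23/7).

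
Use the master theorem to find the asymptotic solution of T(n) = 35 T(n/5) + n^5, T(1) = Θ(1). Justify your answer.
T(n) = Θ(n^5)

log_5 35 ≈ 2.209. f(n) = n^5 dominates n^(log_5 35) since 5 > 2.209, and the regularity condition a·f(n/b) = 35·(n/5)^5 = (35/3125)·n^5 ≤ c·f(n) holds with c = 35/3125 ≈ 0.0112 < 1. So this is Case 3: T(n) = Θ(f(n)) = Θ(n^5).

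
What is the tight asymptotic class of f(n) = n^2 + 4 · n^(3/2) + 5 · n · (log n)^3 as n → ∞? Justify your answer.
f(n) ∈ Θ(n^2)

Compare the terms by growth order. For large n, n^a · (log n)^b dominates n^a' · (log n)^b' iff a > a', or (a = a' and b > b'). Ranking the 3 terms shows the dominant one is n^2. Hence f(n) ∈ Θ(n^2).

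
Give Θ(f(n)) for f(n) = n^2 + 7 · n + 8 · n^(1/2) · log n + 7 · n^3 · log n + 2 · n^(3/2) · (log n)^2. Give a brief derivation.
f(n) ∈ Θ(n^3 · log n)

Compare the terms by growth order. For large n, n^a · (log n)^b dominates n^a' · (log n)^b' iff a > a', or (a = a' and b > b'). Ranking the 5 terms shows the dominant one is 7 · n^3 · log n. Hence f(n) ∈ Θ(n^3 · log n).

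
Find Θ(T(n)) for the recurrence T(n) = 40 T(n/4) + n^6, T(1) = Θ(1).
T(n) = Θ(n^6)

log_4 40 ≈ 2.661. f(n) = n^6 dominates n^(log_4 40) since 6 > 2.661, and the regularity condition a·f(n/b) = 40·(n/4)^6 = (40/4096)·n^6 ≤ c·f(n) holds with c = 40/4096 ≈ 0.00977 < 1. So this is Case 3: T(n) = Θ(f(n)) = Θ(n^6).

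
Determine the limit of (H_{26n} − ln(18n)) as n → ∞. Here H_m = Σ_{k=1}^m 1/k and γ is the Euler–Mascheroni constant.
lim = ln(13/9) + γ

By Euler-Maclaurin, H_m = ln m + γ + O(1/m). So
  H_{26n} − ln(18n) = ln(26n) + γ − ln(18n) + O(1/n)
                       = ln(26/18) + γ + O(1/n).
Hence the limit is ln(26/18) + γ (= ln(13/9)).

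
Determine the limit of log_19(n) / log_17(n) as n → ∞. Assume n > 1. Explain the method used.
lim = ln(17) / ln(19) = log_19(17)

Change of base: log_19(n) = ln n / ln 19 and log_17(n) = ln n / ln 17. The ratio is (ln n / ln 19) · (ln 17 / ln n) = ln 17 / ln 19, a constant independent of n. So the limit is ln 17 / ln 19 = log_19(17).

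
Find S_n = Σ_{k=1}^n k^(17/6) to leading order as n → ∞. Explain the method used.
S_n ~ (6/23) · n^(23/6)

Integral comparison: Σ_{k=1}^n k^(17/6) = ∫_0^n x^(17/6) dx + O(n^(17/6)). The integral is n^(1 + 17/6) / (1 + 17/6) = n^((17+6)/6) / ((17+6)/6) = (6/23) · n^(23/6).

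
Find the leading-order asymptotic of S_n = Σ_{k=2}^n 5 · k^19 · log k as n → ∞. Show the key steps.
S_n ~ n^20 log n / 4 − n^20 / 80

By integral comparison, S_n = ∫_1^n 5 · x^19 · log x dx + O(n^19 · log n). For the integral, ∫ x^19 log x dx = n^20 log n / 20 − n^20/400 (integration by parts). Hence S_n ~ n^20 log n / 4 − n^20 / 80.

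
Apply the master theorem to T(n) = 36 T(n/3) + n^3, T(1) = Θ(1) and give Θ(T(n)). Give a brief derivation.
T(n) = Θ(n^(log_3 36))

Master theorem: compare f(n) = n^3 to n^(log_3 36) where log_3 36 ≈ 3.262. Since 3 < log_3 36, we have f(n) = O(n^(log_3 36 − ε)) for some ε > 0 — Case 1. Hence T(n) = Θ(n^(log_3 36)).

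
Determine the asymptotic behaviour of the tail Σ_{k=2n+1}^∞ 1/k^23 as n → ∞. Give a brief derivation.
Σ_{k>2n} 1/k^23 ~ 1/(22 · (2n)^22)

Compare to the integral: ∫_{2n}^∞ x^(−23) dx = [−x^(−22)/22]_{2n}^∞ = 1/((23−1)·(2n)^22). Euler-Maclaurin then gives
  Σ_{k>2n} 1/k^23 = ∫_{2n}^∞ dx/x^23 − 1/(2·(2n)^23) + O(1/(2n)^24).
(Equivalently this is ζ(23) − Σ_{k≤2n} 1/k^23.)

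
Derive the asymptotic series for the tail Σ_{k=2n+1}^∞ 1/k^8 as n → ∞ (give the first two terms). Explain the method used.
Σ_{k>2n} 1/k^8 = 1/(7 · (2n)^7) − 1/(2 · (2n)^8) + O(1/(2n)^9)

Compare to the integral: ∫_{2n}^∞ x^(−8) dx = [−x^(−7)/7]_{2n}^∞ = 1/((8−1)·(2n)^7). The Euler-Maclaurin correction adds −f(2n)/2 = −1/(2·(2n)^8). Euler-Maclaurin then gives
  Σ_{k>2n} 1/k^8 = ∫_{2n}^∞ dx/x^8 − 1/(2·(2n)^8) + O(1/(2n)^9).
(Equivalently this is ζ(8) − Σ_{k≤2n} 1/k^8.)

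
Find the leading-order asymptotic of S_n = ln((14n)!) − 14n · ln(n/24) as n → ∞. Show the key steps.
S_n ~ 14n · (ln 336 − 1) + O(ln n)

Stirling: ln((14n)!) = 14n ln(14n) − 14n + O(ln n).
  S_n = 14n ln(14n) − 14n − 14n ln(n/24) + O(ln n)
      = 14n ln(14n) − 14n ln n + 14n ln 24 − 14n + O(ln n)
      = 14n ln 14 + 14n ln 24 − 14n + O(ln n)
      = 14n (ln 336 − 1) + O(ln n).
Numerically ln(336) − 1 ≈ 4.8171.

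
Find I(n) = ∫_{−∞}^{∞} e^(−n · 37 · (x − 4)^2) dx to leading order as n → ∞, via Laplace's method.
I(n) = sqrt(π/(37n))

Here φ(x) = 37 · (x − 4)^2 has its unique minimum at x* = 4 with φ(x*) = 0 and φ''(x*) = 74. Laplace's method gives
  I(n) ~ e^(−n φ(x*)) · sqrt(2π / (n · φ''(x*))) = sqrt(2π / (74n)) = sqrt(π/(37n)).
This is exact: substituting u = (x − 4)·sqrt(37n) gives I(n) = (1/sqrt(37n)) ∫_{−∞}^{∞} e^(−u^2) du = sqrt(π/(37n)).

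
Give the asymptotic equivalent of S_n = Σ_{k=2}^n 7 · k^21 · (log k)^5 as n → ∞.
S_n ~ 7 · n^22 · (log n)^5 / 22

By integral comparison, S_n = ∫_1^n 7 · x^21 · (log x)^5 dx + O(n^21 · (log n)^5). For the integral, the leading term of ∫_1^n x^21 (log x)^5 dx is n^22/22 · (log n)^5 (by repeated integration by parts; each step lowers the log-exponent and produces a relatively O(1/log n) correction). Hence S_n ~ 7 · n^22 · (log n)^5 / 22.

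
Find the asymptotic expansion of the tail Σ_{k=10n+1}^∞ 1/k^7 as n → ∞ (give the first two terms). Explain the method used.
Σ_{k>10n} 1/k^7 = 1/(6 · (10n)^6) − 1/(2 · (10n)^7) + O(1/(10n)^8)

Compare to the integral: ∫_{10n}^∞ x^(−7) dx = [−x^(−6)/6]_{10n}^∞ = 1/((7−1)·(10n)^6). The Euler-Maclaurin correction adds −f(10n)/2 = −1/(2·(10n)^7). Euler-Maclaurin then gives
  Σ_{k>10n} 1/k^7 = ∫_{10n}^∞ dx/x^7 − 1/(2·(10n)^7) + O(1/(10n)^8).
(Equivalently this is ζ(7) − Σ_{k≤10n} 1/k^7.)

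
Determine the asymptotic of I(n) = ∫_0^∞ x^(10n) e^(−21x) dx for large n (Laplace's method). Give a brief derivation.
I(n) ~ (sqrt(2π·10n) / 21) · (10n/(21e))^(10n)

Write the integrand as exp(10n ln x − 21x) and set f(x) = 10n ln x − 21x. Then f'(x) = 10n/x − 21 = 0 at x* = 10n/21, and f''(x*) = −10n/x*^2 = −21^2/(10n). Laplace's method (interior maximum) gives
  I(n) ~ e^(f(x*)) · sqrt(2π / |f''(x*)|)
        = exp(10n ln(10n/21) − 10n) · sqrt(2π · 10n / 21^2)
        = (10n/21)^(10n) e^(−10n) · sqrt(2π·10n) / 21
        = (sqrt(2π·10n) / 21) · (10n/(21e))^(10n).
This matches Γ(10n+1)/21^(10n+1) with Stirling applied to Γ.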